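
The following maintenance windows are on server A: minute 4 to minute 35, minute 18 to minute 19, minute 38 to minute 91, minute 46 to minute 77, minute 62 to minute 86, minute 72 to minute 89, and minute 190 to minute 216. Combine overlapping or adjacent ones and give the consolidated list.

minute 4 to minute 35, minute 38 to minute 91, minute 190 to minute 216

minute 18 to minute 19 overlaps/touches minute 4 to minute 35 → extend to minute 4 to minute 35.
minute 38 to minute 91 is disjoint → start new block.
minute 46 to minute 77 overlaps/touches minute 38 to minute 91 → extend to minute 38 to minute 91.
minute 62 to minute 86 overlaps/touches minute 38 to minute 91 → extend to minute 38 to minute 91.
minute 72 to minute 89 overlaps/touches minute 38 to minute 91 → extend to minute 38 to minute 91.
minute 190 to minute 216 is disjoint → start new block.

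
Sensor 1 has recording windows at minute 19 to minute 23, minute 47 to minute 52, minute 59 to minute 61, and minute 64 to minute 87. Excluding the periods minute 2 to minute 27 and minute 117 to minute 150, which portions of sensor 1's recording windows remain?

minute 19 to minute 23: entirely removed.
minute 47 to minute 52: nothing removed.
minute 59 to minute 61: nothing removed.
minute 64 to minute 87: nothing removed.

minute 47 to minute 52, minute 59 to minute 61, minute 64 to minute 87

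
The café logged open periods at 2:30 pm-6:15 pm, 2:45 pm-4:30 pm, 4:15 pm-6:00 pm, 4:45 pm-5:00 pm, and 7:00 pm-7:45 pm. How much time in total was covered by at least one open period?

Merged: 2:30 pm–6:15 pm, 7:00 pm–7:45 pm.
Lengths: 3 h 45 min + 45 min = 4 h 30 min.

4 h 30 min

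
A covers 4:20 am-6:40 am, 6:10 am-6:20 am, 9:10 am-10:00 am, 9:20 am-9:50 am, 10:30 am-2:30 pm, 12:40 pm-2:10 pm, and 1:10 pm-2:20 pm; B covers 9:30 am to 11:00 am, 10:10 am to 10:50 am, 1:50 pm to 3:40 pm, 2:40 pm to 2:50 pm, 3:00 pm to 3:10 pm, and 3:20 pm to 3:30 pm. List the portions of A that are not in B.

4:20 am–6:40 am, 9:10 am–9:30 am, 11:00 am–1:50 pm

A, merged: 4:20 am–6:40 am, 9:10 am–10:00 am, 10:30 am–2:30 pm.
B, merged: 9:30 am–11:00 am, 1:50 pm–3:40 pm.
4:20 am–6:40 am: no B overlap → unchanged.
9:10 am–10:00 am minus B → 9:10 am–9:30 am.
10:30 am–2:30 pm minus B → 11:00 am–1:50 pm.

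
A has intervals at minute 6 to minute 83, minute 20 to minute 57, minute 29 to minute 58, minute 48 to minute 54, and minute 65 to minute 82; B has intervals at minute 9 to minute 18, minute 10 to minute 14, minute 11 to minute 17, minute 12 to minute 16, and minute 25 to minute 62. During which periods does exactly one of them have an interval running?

Merge the first list: minute 6 to minute 83.
Merge the second list: minute 9 to minute 18, minute 25 to minute 62.
Only in the first: minute 6 to minute 9, minute 18 to minute 25, minute 62 to minute 83.
Only in the second: none.
Together these are the periods covered by exactly one.

minute 6 to minute 9, minute 18 to minute 25, minute 62 to minute 83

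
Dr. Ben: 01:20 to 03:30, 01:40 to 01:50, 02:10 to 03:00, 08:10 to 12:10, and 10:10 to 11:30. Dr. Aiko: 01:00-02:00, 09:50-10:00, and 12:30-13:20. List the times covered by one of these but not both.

Merge the first list: 01:20–03:30, 08:10–12:10.
A but not B: 02:00–03:30, 08:10–09:50, 10:00–12:10.
B but not A: 01:00–01:20, 12:30–13:20.
Combining gives A △ B.

01:00–01:20, 02:00–03:30, 08:10–09:50, 10:00–12:10, 12:30–13:20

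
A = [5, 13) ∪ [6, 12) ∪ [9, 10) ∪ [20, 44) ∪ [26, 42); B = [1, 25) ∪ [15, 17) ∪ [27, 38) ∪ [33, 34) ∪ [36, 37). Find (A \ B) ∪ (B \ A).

[1, 5) ∪ [13, 20) ∪ [25, 27) ∪ [38, 44)

A, merged: [5, 13), [20, 44).
B, merged: [1, 25), [27, 38).
A \ B = [25, 27), [38, 44).
B \ A = [1, 5), [13, 20).
Union of the two gives the symmetric difference.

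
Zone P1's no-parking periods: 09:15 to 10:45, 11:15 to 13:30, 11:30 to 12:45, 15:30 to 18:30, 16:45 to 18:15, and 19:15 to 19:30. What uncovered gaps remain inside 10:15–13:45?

The merged coverage is 09:15-10:45, 11:15-13:30, 15:30-18:30, 19:15-19:30.
Gaps within 10:15-13:45: 10:45-11:15, 13:30-13:45.

10:45-11:15, 13:30-13:45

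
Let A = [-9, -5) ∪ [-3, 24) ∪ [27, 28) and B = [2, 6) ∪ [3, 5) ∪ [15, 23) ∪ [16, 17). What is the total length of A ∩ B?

12

B, merged: [2, 6), [15, 23).
A ∩ B = [2, 6), [15, 23).
Total: 4 + 8 = 12.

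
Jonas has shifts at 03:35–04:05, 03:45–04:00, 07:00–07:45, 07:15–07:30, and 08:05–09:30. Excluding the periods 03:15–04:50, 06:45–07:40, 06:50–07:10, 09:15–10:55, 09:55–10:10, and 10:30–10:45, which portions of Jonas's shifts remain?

07:40–07:45, 08:05–09:15

First set merges to 03:35–04:05, 07:00–07:45, 08:05–09:30.
Second set merges to 03:15–04:50, 06:45–07:40, 09:15–10:55.
03:35–04:05 lies entirely inside B → drops out.
07:00–07:45 with B removed leaves 07:40–07:45.
08:05–09:30 with B removed leaves 08:05–09:15.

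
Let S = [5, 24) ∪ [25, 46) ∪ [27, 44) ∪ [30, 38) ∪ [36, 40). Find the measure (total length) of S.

40

Merged: [5, 24), [25, 46).
Lengths: 19 + 21 = 40.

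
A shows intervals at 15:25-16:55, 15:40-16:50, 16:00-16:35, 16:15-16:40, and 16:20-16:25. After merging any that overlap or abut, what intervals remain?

15:40–16:50 overlaps/touches 15:25–16:55 → extend to 15:25–16:55.
16:00–16:35 overlaps/touches 15:25–16:55 → extend to 15:25–16:55.
16:15–16:40 overlaps/touches 15:25–16:55 → extend to 15:25–16:55.
16:20–16:25 overlaps/touches 15:25–16:55 → extend to 15:25–16:55.

15:25–16:55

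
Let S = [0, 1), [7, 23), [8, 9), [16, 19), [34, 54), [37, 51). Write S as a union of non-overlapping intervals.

[7, 23) is disjoint → start new block.
[8, 9) overlaps/touches [7, 23) → extend to [7, 23).
[16, 19) overlaps/touches [7, 23) → extend to [7, 23).
[34, 54) is disjoint → start new block.
[37, 51) overlaps/touches [34, 54) → extend to [34, 54).

[0, 1) ∪ [7, 23) ∪ [34, 54)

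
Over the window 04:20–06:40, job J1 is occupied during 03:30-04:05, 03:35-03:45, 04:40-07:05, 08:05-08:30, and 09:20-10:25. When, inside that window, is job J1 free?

Covered (merged): 03:30-04:05, 04:40-07:05, 08:05-08:30, 09:20-10:25.
Complement within 04:20-06:40: 04:20-04:40.

04:20-04:40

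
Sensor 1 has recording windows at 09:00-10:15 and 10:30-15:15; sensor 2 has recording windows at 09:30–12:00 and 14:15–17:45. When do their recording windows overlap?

09:30–10:15, 10:30–12:00, 14:15–15:15

09:00–10:15 ∩ B → 09:30–10:15.
10:30–15:15 ∩ B → 10:30–12:00, 14:15–15:15.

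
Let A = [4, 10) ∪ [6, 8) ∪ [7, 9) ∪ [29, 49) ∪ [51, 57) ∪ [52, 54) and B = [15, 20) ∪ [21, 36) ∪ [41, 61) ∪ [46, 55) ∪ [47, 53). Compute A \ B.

[4, 10) ∪ [36, 41)

Merge the first list: [4, 10), [29, 49), [51, 57).
Merge the second list: [15, 20), [21, 36), [41, 61).
[4, 10) is untouched.
[29, 49) with B removed leaves [36, 41).
[51, 57) lies entirely inside B → drops out.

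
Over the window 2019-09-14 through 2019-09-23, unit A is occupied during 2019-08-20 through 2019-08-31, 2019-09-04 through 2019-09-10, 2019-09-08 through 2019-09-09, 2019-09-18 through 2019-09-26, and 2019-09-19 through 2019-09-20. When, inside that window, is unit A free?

After merging, the occupied span is 2019-08-20 through 2019-08-31, 2019-09-04 through 2019-09-10, 2019-09-18 through 2019-09-26.
Complement within 2019-09-14 through 2019-09-23: 2019-09-14 through 2019-09-17.

2019-09-14 through 2019-09-17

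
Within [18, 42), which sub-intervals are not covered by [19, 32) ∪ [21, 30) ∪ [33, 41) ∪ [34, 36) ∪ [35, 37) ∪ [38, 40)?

Covered (merged): [19, 32), [33, 41).
Gaps within [18, 42): [18, 19), [32, 33), [41, 42).

[18, 19) ∪ [32, 33) ∪ [41, 42)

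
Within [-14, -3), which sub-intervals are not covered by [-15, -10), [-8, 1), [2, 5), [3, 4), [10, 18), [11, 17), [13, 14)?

Covered (merged): [-15, -10), [-8, 1), [2, 5), [10, 18).
Uncovered inside [-14, -3): [-10, -8).

[-10, -8)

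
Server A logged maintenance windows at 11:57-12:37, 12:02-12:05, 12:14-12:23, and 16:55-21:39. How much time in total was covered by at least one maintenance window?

5 h 24 min

Merged: 11:57–12:37, 16:55–21:39.
Lengths: 40 min + 4 h 44 min = 5 h 24 min.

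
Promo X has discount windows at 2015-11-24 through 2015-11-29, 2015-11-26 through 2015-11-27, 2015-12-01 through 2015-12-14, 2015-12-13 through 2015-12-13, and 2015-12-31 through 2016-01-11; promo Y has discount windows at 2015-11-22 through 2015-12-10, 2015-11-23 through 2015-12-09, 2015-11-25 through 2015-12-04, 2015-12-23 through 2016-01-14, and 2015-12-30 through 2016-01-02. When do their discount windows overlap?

2015-11-24 through 2015-11-29, 2015-12-01 through 2015-12-10, 2015-12-31 through 2016-01-11

Merge the first list: 2015-11-24 through 2015-11-29, 2015-12-01 through 2015-12-14, 2015-12-31 through 2016-01-11.
Merge the second list: 2015-11-22 through 2015-12-10, 2015-12-23 through 2016-01-14.
2015-11-24 through 2015-11-29 meets the second set on 2015-11-24 through 2015-11-29.
2015-12-01 through 2015-12-14 meets the second set on 2015-12-01 through 2015-12-10.
2015-12-31 through 2016-01-11 meets the second set on 2015-12-31 through 2016-01-11.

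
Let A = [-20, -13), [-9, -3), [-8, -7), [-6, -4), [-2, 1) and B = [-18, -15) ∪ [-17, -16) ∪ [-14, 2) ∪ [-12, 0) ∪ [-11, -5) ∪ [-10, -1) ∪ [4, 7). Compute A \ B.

A, merged: [-20, -13), [-9, -3), [-2, 1).
B, merged: [-18, -15), [-14, 2), [4, 7).
[-20, -13) minus B → [-20, -18), [-15, -14).
[-9, -3): fully covered by B → removed.
[-2, 1): fully covered by B → removed.

[-20, -18) ∪ [-15, -14)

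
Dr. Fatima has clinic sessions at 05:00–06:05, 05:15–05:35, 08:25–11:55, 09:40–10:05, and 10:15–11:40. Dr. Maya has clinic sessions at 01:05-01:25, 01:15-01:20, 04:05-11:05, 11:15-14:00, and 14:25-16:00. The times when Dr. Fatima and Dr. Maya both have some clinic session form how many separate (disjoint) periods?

A, merged: 05:00–06:05, 08:25–11:55.
B, merged: 01:05–01:25, 04:05–11:05, 11:15–14:00, 14:25–16:00.
A ∩ B = 05:00–06:05, 08:25–11:05, 11:15–11:55.
That is 3 disjoint pieces.

3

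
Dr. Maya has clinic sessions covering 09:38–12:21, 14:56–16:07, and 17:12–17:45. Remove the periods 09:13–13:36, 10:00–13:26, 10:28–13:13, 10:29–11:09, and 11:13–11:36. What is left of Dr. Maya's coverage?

14:56–16:07, 17:12–17:45

B, merged: 09:13–13:36.
09:38–12:21: fully covered by B → removed.
14:56–16:07: no B overlap → unchanged.
17:12–17:45: no B overlap → unchanged.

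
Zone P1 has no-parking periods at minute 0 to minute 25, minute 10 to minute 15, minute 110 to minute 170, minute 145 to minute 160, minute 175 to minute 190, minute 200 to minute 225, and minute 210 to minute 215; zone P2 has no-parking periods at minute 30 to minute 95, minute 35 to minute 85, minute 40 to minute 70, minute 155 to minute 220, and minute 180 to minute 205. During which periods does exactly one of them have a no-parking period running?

minute 0 to minute 25, minute 30 to minute 95, minute 110 to minute 155, minute 170 to minute 175, minute 190 to minute 200, minute 220 to minute 225

Merge the first list: minute 0 to minute 25, minute 110 to minute 170, minute 175 to minute 190, minute 200 to minute 225.
Merge the second list: minute 30 to minute 95, minute 155 to minute 220.
Only in the first: minute 0 to minute 25, minute 110 to minute 155, minute 220 to minute 225.
Only in the second: minute 30 to minute 95, minute 170 to minute 175, minute 190 to minute 200.
Together these are the periods covered by exactly one.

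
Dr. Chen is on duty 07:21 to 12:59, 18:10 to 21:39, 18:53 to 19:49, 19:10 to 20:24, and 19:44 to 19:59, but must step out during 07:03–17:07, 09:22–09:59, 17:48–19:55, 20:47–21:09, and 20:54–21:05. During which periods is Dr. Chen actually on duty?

19:55-20:47, 21:09-21:39

First set merges to 07:21-12:59, 18:10-21:39.
Second set merges to 07:03-17:07, 17:48-19:55, 20:47-21:09.
07:21-12:59: fully covered by B → removed.
18:10-21:39 minus B → 19:55-20:47, 21:09-21:39.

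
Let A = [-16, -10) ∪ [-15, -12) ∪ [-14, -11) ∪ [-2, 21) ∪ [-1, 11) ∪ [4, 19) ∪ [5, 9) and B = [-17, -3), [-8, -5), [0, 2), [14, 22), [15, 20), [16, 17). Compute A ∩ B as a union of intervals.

First set merges to [-16, -10), [-2, 21).
Second set merges to [-17, -3), [0, 2), [14, 22).
[-16, -10) overlaps B on [-16, -10).
[-2, 21) overlaps B on [0, 2), [14, 21).

[-16, -10) ∪ [0, 2) ∪ [14, 21)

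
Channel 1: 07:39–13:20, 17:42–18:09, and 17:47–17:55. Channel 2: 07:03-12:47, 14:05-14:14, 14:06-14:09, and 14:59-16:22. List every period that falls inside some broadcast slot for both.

07:39–12:47

A, merged: 07:39–13:20, 17:42–18:09.
B, merged: 07:03–12:47, 14:05–14:14, 14:59–16:22.
07:39–13:20 ∩ B → 07:39–12:47.
17:42–18:09 meets no B interval.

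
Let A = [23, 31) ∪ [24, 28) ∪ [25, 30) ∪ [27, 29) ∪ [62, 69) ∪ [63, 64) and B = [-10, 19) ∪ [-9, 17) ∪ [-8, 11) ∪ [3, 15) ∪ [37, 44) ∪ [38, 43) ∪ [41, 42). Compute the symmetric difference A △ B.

First set merges to [23, 31), [62, 69).
Second set merges to [-10, 19), [37, 44).
A \ B = [23, 31), [62, 69).
B \ A = [-10, 19), [37, 44).
Union of the two gives the symmetric difference.

[-10, 19) ∪ [23, 31) ∪ [37, 44) ∪ [62, 69)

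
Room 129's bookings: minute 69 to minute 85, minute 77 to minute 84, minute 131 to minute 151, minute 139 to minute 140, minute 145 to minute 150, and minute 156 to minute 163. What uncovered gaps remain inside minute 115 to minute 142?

Covered (merged): minute 69 to minute 85, minute 131 to minute 151, minute 156 to minute 163.
Uncovered inside minute 115 to minute 142: minute 115 to minute 131.

minute 115 to minute 131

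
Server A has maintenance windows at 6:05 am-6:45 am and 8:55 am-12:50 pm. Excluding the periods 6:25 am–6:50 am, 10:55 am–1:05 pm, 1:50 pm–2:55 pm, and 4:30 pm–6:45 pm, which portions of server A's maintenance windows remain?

6:05 am-6:25 am, 8:55 am-10:55 am

6:05 am-6:45 am minus B → 6:05 am-6:25 am.
8:55 am-12:50 pm minus B → 8:55 am-10:55 am.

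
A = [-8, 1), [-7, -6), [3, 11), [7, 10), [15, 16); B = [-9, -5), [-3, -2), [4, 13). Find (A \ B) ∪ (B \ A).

[-9, -8) ∪ [-5, -3) ∪ [-2, 1) ∪ [3, 4) ∪ [11, 13) ∪ [15, 16)

Merge the first list: [-8, 1), [3, 11), [15, 16).
A \ B = [-5, -3), [-2, 1), [3, 4), [15, 16).
B \ A = [-9, -8), [11, 13).
Union of the two gives the symmetric difference.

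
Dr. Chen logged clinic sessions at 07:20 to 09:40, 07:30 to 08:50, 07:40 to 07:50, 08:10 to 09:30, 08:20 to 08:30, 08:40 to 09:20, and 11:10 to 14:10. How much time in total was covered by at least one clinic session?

Merged: 07:20–09:40, 11:10–14:10.
Lengths: 2 h 20 min + 3 h = 5 h 20 min.

5 h 20 min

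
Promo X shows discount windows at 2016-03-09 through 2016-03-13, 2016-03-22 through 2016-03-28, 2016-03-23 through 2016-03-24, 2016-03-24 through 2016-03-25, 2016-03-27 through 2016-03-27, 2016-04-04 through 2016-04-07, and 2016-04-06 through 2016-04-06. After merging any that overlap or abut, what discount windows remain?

2016-03-09 through 2016-03-13, 2016-03-22 through 2016-03-28, 2016-04-04 through 2016-04-07

2016-03-22 through 2016-03-28 is disjoint → start new block.
2016-03-23 through 2016-03-24 overlaps/touches 2016-03-22 through 2016-03-28 → extend to 2016-03-22 through 2016-03-28.
2016-03-24 through 2016-03-25 overlaps/touches 2016-03-22 through 2016-03-28 → extend to 2016-03-22 through 2016-03-28.
2016-03-27 through 2016-03-27 overlaps/touches 2016-03-22 through 2016-03-28 → extend to 2016-03-22 through 2016-03-28.
2016-04-04 through 2016-04-07 is disjoint → start new block.
2016-04-06 through 2016-04-06 overlaps/touches 2016-04-04 through 2016-04-07 → extend to 2016-04-04 through 2016-04-07.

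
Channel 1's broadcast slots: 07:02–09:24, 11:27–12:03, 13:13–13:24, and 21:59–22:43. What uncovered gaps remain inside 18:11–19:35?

18:11–19:35

After merging, the occupied span is 07:02–09:24, 11:27–12:03, 13:13–13:24, 21:59–22:43.
Complement within 18:11–19:35: 18:11–19:35.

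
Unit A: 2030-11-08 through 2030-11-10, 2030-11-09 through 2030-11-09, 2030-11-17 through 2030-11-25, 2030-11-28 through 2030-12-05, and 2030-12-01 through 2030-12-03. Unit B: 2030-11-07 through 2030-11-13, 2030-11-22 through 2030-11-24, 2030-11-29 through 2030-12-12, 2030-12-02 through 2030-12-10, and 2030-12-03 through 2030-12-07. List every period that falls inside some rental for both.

2030-11-08 through 2030-11-10, 2030-11-22 through 2030-11-24, 2030-11-29 through 2030-12-05

Merge the first list: 2030-11-08 through 2030-11-10, 2030-11-17 through 2030-11-25, 2030-11-28 through 2030-12-05.
Merge the second list: 2030-11-07 through 2030-11-13, 2030-11-22 through 2030-11-24, 2030-11-29 through 2030-12-12.
2030-11-08 through 2030-11-10 meets the second set on 2030-11-08 through 2030-11-10.
2030-11-17 through 2030-11-25 meets the second set on 2030-11-22 through 2030-11-24.
2030-11-28 through 2030-12-05 meets the second set on 2030-11-29 through 2030-12-05.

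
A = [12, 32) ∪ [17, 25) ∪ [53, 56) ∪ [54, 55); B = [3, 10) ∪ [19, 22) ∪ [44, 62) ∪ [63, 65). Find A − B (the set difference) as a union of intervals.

First set merges to [12, 32), [53, 56).
[12, 32) with B removed leaves [12, 19), [22, 32).
[53, 56) lies entirely inside B → drops out.

[12, 19) ∪ [22, 32)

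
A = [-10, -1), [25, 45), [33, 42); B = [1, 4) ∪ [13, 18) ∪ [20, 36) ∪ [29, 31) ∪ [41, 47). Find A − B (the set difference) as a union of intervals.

[-10, -1) ∪ [36, 41)

A, merged: [-10, -1), [25, 45).
B, merged: [1, 4), [13, 18), [20, 36), [41, 47).
[-10, -1): nothing removed.
[25, 45) \ B = [36, 41).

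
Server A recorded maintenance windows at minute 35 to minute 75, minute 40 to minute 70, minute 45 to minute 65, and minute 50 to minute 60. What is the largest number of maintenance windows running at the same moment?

Walk the sorted start/end points keeping a running depth.
The depth first hits 4 at minute 50.

4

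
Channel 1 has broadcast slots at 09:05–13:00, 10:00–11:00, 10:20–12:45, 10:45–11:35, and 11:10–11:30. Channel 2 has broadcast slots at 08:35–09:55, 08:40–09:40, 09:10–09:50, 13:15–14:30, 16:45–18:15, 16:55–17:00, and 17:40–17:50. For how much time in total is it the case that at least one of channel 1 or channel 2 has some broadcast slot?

A, merged: 09:05–13:00.
B, merged: 08:35–09:55, 13:15–14:30, 16:45–18:15.
A ∪ B = 08:35–13:00, 13:15–14:30, 16:45–18:15.
Total: 4 h 25 min + 1 h 15 min + 1 h 30 min = 7 h 10 min.

7 h 10 min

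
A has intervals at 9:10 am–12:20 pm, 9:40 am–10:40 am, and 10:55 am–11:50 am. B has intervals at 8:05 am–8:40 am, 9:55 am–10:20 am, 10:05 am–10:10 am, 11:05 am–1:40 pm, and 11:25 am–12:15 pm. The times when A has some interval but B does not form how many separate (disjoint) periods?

2

A, merged: 9:10 am-12:20 pm.
B, merged: 8:05 am-8:40 am, 9:55 am-10:20 am, 11:05 am-1:40 pm.
A \ B = 9:10 am-9:55 am, 10:20 am-11:05 am.
That is 2 disjoint pieces.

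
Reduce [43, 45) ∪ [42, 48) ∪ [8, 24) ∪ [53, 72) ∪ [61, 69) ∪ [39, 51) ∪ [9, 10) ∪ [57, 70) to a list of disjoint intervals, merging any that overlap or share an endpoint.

[8, 24) ∪ [39, 51) ∪ [53, 72)

Sort by start: [8, 24), [9, 10), [39, 51), [42, 48), [43, 45), [53, 72), [57, 70), [61, 69).
[9, 10) overlaps/touches [8, 24) → extend to [8, 24).
[39, 51) is disjoint → start new block.
[42, 48) overlaps/touches [39, 51) → extend to [39, 51).
[43, 45) overlaps/touches [39, 51) → extend to [39, 51).
[53, 72) is disjoint → start new block.
[57, 70) overlaps/touches [53, 72) → extend to [53, 72).
[61, 69) overlaps/touches [53, 72) → extend to [53, 72).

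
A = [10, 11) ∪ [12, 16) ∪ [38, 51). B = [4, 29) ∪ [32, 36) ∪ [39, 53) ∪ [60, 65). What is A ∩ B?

[10, 11) overlaps B on [10, 11).
[12, 16) overlaps B on [12, 16).
[38, 51) overlaps B on [39, 51).

[10, 11) ∪ [12, 16) ∪ [39, 51)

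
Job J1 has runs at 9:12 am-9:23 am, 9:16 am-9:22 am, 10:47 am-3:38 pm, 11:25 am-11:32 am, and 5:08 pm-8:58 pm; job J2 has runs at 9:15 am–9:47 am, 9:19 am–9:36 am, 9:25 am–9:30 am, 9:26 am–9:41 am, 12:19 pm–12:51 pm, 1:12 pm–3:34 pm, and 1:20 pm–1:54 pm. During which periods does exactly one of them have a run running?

Merge the first list: 9:12 am–9:23 am, 10:47 am–3:38 pm, 5:08 pm–8:58 pm.
Merge the second list: 9:15 am–9:47 am, 12:19 pm–12:51 pm, 1:12 pm–3:34 pm.
A \ B = 9:12 am–9:15 am, 10:47 am–12:19 pm, 12:51 pm–1:12 pm, 3:34 pm–3:38 pm, 5:08 pm–8:58 pm.
B \ A = 9:23 am–9:47 am.
Union of the two gives the symmetric difference.

9:12 am–9:15 am, 9:23 am–9:47 am, 10:47 am–12:19 pm, 12:51 pm–1:12 pm, 3:34 pm–3:38 pm, 5:08 pm–8:58 pm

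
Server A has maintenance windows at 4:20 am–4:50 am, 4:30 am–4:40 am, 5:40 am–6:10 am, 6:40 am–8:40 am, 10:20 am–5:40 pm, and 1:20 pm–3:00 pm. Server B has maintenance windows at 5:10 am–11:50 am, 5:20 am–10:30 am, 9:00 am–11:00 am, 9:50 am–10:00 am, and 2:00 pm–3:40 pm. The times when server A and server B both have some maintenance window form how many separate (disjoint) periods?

Merge the first list: 4:20 am–4:50 am, 5:40 am–6:10 am, 6:40 am–8:40 am, 10:20 am–5:40 pm.
Merge the second list: 5:10 am–11:50 am, 2:00 pm–3:40 pm.
A ∩ B = 5:40 am–6:10 am, 6:40 am–8:40 am, 10:20 am–11:50 am, 2:00 pm–3:40 pm.
That is 4 disjoint pieces.

4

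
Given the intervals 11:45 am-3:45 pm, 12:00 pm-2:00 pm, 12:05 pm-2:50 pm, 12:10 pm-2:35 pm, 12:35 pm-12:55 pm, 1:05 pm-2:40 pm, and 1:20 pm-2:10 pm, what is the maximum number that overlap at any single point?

6

Walk the sorted start/end points keeping a running depth.
The depth first hits 6 at 1:20 pm.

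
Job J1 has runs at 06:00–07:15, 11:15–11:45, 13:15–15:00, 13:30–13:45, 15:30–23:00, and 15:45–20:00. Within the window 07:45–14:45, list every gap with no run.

Covered (merged): 06:00–07:15, 11:15–11:45, 13:15–15:00, 15:30–23:00.
Gaps within 07:45–14:45: 07:45–11:15, 11:45–13:15.

07:45–11:15, 11:45–13:15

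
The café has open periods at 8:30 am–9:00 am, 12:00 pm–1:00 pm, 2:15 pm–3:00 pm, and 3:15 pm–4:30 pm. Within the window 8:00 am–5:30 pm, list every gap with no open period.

8:00 am–8:30 am, 9:00 am–12:00 pm, 1:00 pm–2:15 pm, 3:00 pm–3:15 pm, 4:30 pm–5:30 pm

The merged coverage is 8:30 am–9:00 am, 12:00 pm–1:00 pm, 2:15 pm–3:00 pm, 3:15 pm–4:30 pm.
Complement within 8:00 am–5:30 pm: 8:00 am–8:30 am, 9:00 am–12:00 pm, 1:00 pm–2:15 pm, 3:00 pm–3:15 pm, 4:30 pm–5:30 pm.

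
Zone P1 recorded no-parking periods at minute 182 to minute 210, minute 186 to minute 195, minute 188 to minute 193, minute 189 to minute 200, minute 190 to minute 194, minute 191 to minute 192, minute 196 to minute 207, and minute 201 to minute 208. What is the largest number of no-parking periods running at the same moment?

6

Sweep endpoints in order; track running count of active intervals.
Peak of 6 reached at minute 191.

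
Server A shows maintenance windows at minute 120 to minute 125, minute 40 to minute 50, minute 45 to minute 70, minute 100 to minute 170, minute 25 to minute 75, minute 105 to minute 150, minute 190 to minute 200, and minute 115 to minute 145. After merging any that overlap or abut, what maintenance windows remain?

minute 25 to minute 75, minute 100 to minute 170, minute 190 to minute 200

Sort by start: minute 25 to minute 75, minute 40 to minute 50, minute 45 to minute 70, minute 100 to minute 170, minute 105 to minute 150, minute 115 to minute 145, minute 120 to minute 125, minute 190 to minute 200.
minute 40 to minute 50 overlaps/touches minute 25 to minute 75 → extend to minute 25 to minute 75.
minute 45 to minute 70 overlaps/touches minute 25 to minute 75 → extend to minute 25 to minute 75.
minute 100 to minute 170 is disjoint → start new block.
minute 105 to minute 150 overlaps/touches minute 100 to minute 170 → extend to minute 100 to minute 170.
minute 115 to minute 145 overlaps/touches minute 100 to minute 170 → extend to minute 100 to minute 170.
minute 120 to minute 125 overlaps/touches minute 100 to minute 170 → extend to minute 100 to minute 170.
minute 190 to minute 200 is disjoint → start new block.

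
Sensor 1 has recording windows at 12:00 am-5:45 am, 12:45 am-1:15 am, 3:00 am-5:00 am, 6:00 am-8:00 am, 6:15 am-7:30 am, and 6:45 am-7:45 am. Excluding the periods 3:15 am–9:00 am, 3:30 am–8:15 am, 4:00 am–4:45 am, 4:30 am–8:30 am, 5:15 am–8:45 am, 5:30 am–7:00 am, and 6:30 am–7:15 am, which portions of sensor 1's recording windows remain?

First set merges to 12:00 am–5:45 am, 6:00 am–8:00 am.
Second set merges to 3:15 am–9:00 am.
12:00 am–5:45 am \ B = 12:00 am–3:15 am.
6:00 am–8:00 am: entirely removed.

12:00 am–3:15 am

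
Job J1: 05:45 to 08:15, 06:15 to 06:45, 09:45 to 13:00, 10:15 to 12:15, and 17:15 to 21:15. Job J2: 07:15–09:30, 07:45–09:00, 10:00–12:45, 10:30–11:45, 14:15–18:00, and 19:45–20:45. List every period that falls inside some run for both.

07:15-08:15, 10:00-12:45, 17:15-18:00, 19:45-20:45

First set merges to 05:45-08:15, 09:45-13:00, 17:15-21:15.
Second set merges to 07:15-09:30, 10:00-12:45, 14:15-18:00, 19:45-20:45.
05:45-08:15 ∩ B → 07:15-08:15.
09:45-13:00 ∩ B → 10:00-12:45.
17:15-21:15 ∩ B → 17:15-18:00, 19:45-20:45.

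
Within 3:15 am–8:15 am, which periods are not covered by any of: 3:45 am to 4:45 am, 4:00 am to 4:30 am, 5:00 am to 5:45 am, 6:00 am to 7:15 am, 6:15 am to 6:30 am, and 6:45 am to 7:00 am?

3:15 am-3:45 am, 4:45 am-5:00 am, 5:45 am-6:00 am, 7:15 am-8:15 am

Covered (merged): 3:45 am-4:45 am, 5:00 am-5:45 am, 6:00 am-7:15 am.
Uncovered inside 3:15 am-8:15 am: 3:15 am-3:45 am, 4:45 am-5:00 am, 5:45 am-6:00 am, 7:15 am-8:15 am.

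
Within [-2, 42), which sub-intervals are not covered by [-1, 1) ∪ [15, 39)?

After merging, the occupied span is [-1, 1), [15, 39).
Complement within [-2, 42): [-2, -1), [1, 15), [39, 42).

[-2, -1) ∪ [1, 15) ∪ [39, 42)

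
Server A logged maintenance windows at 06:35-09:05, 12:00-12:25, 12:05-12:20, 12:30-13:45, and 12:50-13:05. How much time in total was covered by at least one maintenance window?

4 h 10 min

Merged: 06:35–09:05, 12:00–12:25, 12:30–13:45.
Lengths: 2 h 30 min + 25 min + 1 h 15 min = 4 h 10 min.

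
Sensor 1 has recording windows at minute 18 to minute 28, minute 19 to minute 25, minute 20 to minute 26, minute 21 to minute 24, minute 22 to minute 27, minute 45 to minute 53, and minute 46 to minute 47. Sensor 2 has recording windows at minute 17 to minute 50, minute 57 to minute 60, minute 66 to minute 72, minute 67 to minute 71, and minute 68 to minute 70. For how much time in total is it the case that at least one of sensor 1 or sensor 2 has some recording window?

Merge the first list: minute 18 to minute 28, minute 45 to minute 53.
Merge the second list: minute 17 to minute 50, minute 57 to minute 60, minute 66 to minute 72.
A ∪ B = minute 17 to minute 53, minute 57 to minute 60, minute 66 to minute 72.
Total: 36 minutes + 3 minutes + 6 minutes = 45 minutes.

45 minutes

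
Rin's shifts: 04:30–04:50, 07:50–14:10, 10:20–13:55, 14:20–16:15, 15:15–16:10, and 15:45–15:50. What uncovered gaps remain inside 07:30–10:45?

The merged coverage is 04:30–04:50, 07:50–14:10, 14:20–16:15.
Uncovered inside 07:30–10:45: 07:30–07:50.

07:30–07:50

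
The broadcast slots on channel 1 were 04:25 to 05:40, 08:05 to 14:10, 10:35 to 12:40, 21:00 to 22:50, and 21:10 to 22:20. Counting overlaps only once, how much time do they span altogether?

9 h 10 min

Merged: 04:25-05:40, 08:05-14:10, 21:00-22:50.
Lengths: 1 h 15 min + 6 h 5 min + 1 h 50 min = 9 h 10 min.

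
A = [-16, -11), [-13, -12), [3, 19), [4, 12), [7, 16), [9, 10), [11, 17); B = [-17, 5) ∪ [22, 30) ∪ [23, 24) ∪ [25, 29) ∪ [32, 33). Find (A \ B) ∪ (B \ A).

[-17, -16) ∪ [-11, 3) ∪ [5, 19) ∪ [22, 30) ∪ [32, 33)

A, merged: [-16, -11), [3, 19).
B, merged: [-17, 5), [22, 30), [32, 33).
Only in the first: [5, 19).
Only in the second: [-17, -16), [-11, 3), [22, 30), [32, 33).
Together these are the periods covered by exactly one.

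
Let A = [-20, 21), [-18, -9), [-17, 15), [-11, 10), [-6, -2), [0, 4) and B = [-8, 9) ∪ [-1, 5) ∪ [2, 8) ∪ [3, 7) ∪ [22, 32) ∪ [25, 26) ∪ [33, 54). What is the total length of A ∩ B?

17

First set merges to [-20, 21).
Second set merges to [-8, 9), [22, 32), [33, 54).
A ∩ B = [-8, 9).
Total: 17.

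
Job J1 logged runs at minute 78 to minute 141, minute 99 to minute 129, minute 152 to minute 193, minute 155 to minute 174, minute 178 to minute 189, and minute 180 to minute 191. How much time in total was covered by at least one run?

Merged: minute 78 to minute 141, minute 152 to minute 193.
Lengths: 63 minutes + 41 minutes = 104 minutes.

104 minutes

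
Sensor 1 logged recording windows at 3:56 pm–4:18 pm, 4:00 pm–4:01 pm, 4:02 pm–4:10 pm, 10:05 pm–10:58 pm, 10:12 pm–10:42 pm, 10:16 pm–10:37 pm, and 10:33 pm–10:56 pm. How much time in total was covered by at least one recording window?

Merged: 3:56 pm-4:18 pm, 10:05 pm-10:58 pm.
Lengths: 22 min + 53 min = 1 h 15 min.

1 h 15 min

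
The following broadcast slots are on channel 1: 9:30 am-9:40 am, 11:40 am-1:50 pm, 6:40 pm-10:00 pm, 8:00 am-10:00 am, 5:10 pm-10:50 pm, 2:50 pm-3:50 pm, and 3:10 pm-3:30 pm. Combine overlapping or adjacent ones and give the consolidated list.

8:00 am–10:00 am, 11:40 am–1:50 pm, 2:50 pm–3:50 pm, 5:10 pm–10:50 pm

Sort by start: 8:00 am–10:00 am, 9:30 am–9:40 am, 11:40 am–1:50 pm, 2:50 pm–3:50 pm, 3:10 pm–3:30 pm, 5:10 pm–10:50 pm, 6:40 pm–10:00 pm.
9:30 am–9:40 am overlaps/touches 8:00 am–10:00 am → extend to 8:00 am–10:00 am.
11:40 am–1:50 pm is disjoint → start new block.
2:50 pm–3:50 pm is disjoint → start new block.
3:10 pm–3:30 pm overlaps/touches 2:50 pm–3:50 pm → extend to 2:50 pm–3:50 pm.
5:10 pm–10:50 pm is disjoint → start new block.
6:40 pm–10:00 pm overlaps/touches 5:10 pm–10:50 pm → extend to 5:10 pm–10:50 pm.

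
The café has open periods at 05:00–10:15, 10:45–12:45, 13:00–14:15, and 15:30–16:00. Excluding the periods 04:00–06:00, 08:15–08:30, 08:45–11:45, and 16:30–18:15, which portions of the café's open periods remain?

06:00–08:15, 08:30–08:45, 11:45–12:45, 13:00–14:15, 15:30–16:00

05:00–10:15 minus B → 06:00–08:15, 08:30–08:45.
10:45–12:45 minus B → 11:45–12:45.
13:00–14:15: no B overlap → unchanged.
15:30–16:00: no B overlap → unchanged.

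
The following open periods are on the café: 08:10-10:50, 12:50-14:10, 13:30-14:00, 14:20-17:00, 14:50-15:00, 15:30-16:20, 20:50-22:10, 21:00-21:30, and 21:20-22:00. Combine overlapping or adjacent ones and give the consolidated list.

12:50–14:10 is disjoint → start new block.
13:30–14:00 overlaps/touches 12:50–14:10 → extend to 12:50–14:10.
14:20–17:00 is disjoint → start new block.
14:50–15:00 overlaps/touches 14:20–17:00 → extend to 14:20–17:00.
15:30–16:20 overlaps/touches 14:20–17:00 → extend to 14:20–17:00.
20:50–22:10 is disjoint → start new block.
21:00–21:30 overlaps/touches 20:50–22:10 → extend to 20:50–22:10.
21:20–22:00 overlaps/touches 20:50–22:10 → extend to 20:50–22:10.

08:10–10:50, 12:50–14:10, 14:20–17:00, 20:50–22:10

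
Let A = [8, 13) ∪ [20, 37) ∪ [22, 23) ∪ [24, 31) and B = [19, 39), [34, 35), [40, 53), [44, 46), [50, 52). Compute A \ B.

A, merged: [8, 13), [20, 37).
B, merged: [19, 39), [40, 53).
[8, 13): nothing removed.
[20, 37): entirely removed.

[8, 13)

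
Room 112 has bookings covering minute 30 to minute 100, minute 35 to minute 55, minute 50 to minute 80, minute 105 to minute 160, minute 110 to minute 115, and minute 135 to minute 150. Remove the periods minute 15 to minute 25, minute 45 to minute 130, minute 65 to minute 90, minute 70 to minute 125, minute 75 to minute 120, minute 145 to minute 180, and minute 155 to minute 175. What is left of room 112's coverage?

First set merges to minute 30 to minute 100, minute 105 to minute 160.
Second set merges to minute 15 to minute 25, minute 45 to minute 130, minute 145 to minute 180.
minute 30 to minute 100 with B removed leaves minute 30 to minute 45.
minute 105 to minute 160 with B removed leaves minute 130 to minute 145.

minute 30 to minute 45, minute 130 to minute 145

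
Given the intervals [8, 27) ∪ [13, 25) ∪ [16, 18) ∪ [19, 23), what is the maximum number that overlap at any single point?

At 16, 3 of the intervals are simultaneously active.
No point has more.

3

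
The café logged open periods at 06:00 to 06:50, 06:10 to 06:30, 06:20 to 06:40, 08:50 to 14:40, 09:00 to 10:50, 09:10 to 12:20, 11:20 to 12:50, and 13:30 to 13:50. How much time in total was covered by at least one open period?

6 h 40 min

Merged: 06:00–06:50, 08:50–14:40.
Lengths: 50 min + 5 h 50 min = 6 h 40 min.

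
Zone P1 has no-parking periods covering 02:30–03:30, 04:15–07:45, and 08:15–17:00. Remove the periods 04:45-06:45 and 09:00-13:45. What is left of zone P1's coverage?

02:30–03:30: no B overlap → unchanged.
04:15–07:45 minus B → 04:15–04:45, 06:45–07:45.
08:15–17:00 minus B → 08:15–09:00, 13:45–17:00.

02:30–03:30, 04:15–04:45, 06:45–07:45, 08:15–09:00, 13:45–17:00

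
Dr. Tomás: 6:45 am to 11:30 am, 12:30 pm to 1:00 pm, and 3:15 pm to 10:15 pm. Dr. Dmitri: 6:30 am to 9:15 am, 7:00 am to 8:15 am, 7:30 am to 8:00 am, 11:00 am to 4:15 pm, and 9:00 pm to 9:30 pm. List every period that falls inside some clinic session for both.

Second set merges to 6:30 am–9:15 am, 11:00 am–4:15 pm, 9:00 pm–9:30 pm.
6:45 am–11:30 am overlaps B on 6:45 am–9:15 am, 11:00 am–11:30 am.
12:30 pm–1:00 pm overlaps B on 12:30 pm–1:00 pm.
3:15 pm–10:15 pm overlaps B on 3:15 pm–4:15 pm, 9:00 pm–9:30 pm.

6:45 am–9:15 am, 11:00 am–11:30 am, 12:30 pm–1:00 pm, 3:15 pm–4:15 pm, 9:00 pm–9:30 pm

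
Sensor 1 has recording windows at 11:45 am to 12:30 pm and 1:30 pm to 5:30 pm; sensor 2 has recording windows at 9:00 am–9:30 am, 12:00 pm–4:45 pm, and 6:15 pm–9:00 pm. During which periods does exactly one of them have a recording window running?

A \ B = 11:45 am-12:00 pm, 4:45 pm-5:30 pm.
B \ A = 9:00 am-9:30 am, 12:30 pm-1:30 pm, 6:15 pm-9:00 pm.
Union of the two gives the symmetric difference.

9:00 am-9:30 am, 11:45 am-12:00 pm, 12:30 pm-1:30 pm, 4:45 pm-5:30 pm, 6:15 pm-9:00 pm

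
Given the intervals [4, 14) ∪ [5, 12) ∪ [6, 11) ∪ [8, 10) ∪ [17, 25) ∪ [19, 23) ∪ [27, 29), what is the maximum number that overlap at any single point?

Walk the sorted start/end points keeping a running depth.
The depth first hits 4 at 8.

4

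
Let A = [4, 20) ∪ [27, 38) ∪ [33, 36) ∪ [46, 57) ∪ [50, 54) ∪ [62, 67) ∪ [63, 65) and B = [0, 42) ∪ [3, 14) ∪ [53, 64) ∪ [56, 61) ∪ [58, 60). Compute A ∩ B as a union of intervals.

[4, 20) ∪ [27, 38) ∪ [53, 57) ∪ [62, 64)

First set merges to [4, 20), [27, 38), [46, 57), [62, 67).
Second set merges to [0, 42), [53, 64).
[4, 20) meets the second set on [4, 20).
[27, 38) meets the second set on [27, 38).
[46, 57) meets the second set on [53, 57).
[62, 67) meets the second set on [62, 64).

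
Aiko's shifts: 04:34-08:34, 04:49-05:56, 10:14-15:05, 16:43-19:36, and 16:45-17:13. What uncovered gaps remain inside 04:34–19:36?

Covered (merged): 04:34–08:34, 10:14–15:05, 16:43–19:36.
Complement within 04:34–19:36: 08:34–10:14, 15:05–16:43.

08:34–10:14, 15:05–16:43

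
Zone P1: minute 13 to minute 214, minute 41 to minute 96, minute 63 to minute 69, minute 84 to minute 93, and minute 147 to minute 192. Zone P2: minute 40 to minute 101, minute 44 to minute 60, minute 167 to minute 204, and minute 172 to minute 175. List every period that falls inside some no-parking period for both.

Merge the first list: minute 13 to minute 214.
Merge the second list: minute 40 to minute 101, minute 167 to minute 204.
minute 13 to minute 214 overlaps B on minute 40 to minute 101, minute 167 to minute 204.

minute 40 to minute 101, minute 167 to minute 204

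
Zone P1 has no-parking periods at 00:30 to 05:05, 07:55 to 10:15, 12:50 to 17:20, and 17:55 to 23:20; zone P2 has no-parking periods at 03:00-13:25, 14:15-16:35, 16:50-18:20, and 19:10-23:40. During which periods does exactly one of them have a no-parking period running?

Only in the first: 00:30–03:00, 13:25–14:15, 16:35–16:50, 18:20–19:10.
Only in the second: 05:05–07:55, 10:15–12:50, 17:20–17:55, 23:20–23:40.
Together these are the periods covered by exactly one.

00:30–03:00, 05:05–07:55, 10:15–12:50, 13:25–14:15, 16:35–16:50, 17:20–17:55, 18:20–19:10, 23:20–23:40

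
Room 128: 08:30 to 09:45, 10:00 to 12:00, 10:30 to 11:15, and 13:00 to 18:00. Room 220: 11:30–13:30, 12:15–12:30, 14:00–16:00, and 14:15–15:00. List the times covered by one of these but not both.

08:30–09:45, 10:00–11:30, 12:00–13:00, 13:30–14:00, 16:00–18:00

First set merges to 08:30–09:45, 10:00–12:00, 13:00–18:00.
Second set merges to 11:30–13:30, 14:00–16:00.
A \ B = 08:30–09:45, 10:00–11:30, 13:30–14:00, 16:00–18:00.
B \ A = 12:00–13:00.
Union of the two gives the symmetric difference.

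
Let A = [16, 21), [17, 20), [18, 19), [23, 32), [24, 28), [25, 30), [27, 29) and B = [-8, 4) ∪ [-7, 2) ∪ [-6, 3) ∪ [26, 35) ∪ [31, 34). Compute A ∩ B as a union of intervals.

Merge the first list: [16, 21), [23, 32).
Merge the second list: [-8, 4), [26, 35).
[16, 21) meets no B interval.
[23, 32) ∩ B → [26, 32).

[26, 32)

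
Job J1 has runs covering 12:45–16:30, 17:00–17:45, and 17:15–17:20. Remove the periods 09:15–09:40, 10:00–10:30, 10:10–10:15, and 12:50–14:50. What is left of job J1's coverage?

12:45–12:50, 14:50–16:30, 17:00–17:45

A, merged: 12:45–16:30, 17:00–17:45.
B, merged: 09:15–09:40, 10:00–10:30, 12:50–14:50.
12:45–16:30 \ B = 12:45–12:50, 14:50–16:30.
17:00–17:45: nothing removed.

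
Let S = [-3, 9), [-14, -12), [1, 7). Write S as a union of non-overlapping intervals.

Sort by start: [-14, -12), [-3, 9), [1, 7).
[-3, 9) is disjoint → start new block.
[1, 7) overlaps/touches [-3, 9) → extend to [-3, 9).

[-14, -12) ∪ [-3, 9)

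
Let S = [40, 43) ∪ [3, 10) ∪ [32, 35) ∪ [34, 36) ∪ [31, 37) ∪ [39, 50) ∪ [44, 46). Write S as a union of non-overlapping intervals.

[3, 10) ∪ [31, 37) ∪ [39, 50)

Sort by start: [3, 10), [31, 37), [32, 35), [34, 36), [39, 50), [40, 43), [44, 46).
[31, 37) is disjoint → start new block.
[32, 35) overlaps/touches [31, 37) → extend to [31, 37).
[34, 36) overlaps/touches [31, 37) → extend to [31, 37).
[39, 50) is disjoint → start new block.
[40, 43) overlaps/touches [39, 50) → extend to [39, 50).
[44, 46) overlaps/touches [39, 50) → extend to [39, 50).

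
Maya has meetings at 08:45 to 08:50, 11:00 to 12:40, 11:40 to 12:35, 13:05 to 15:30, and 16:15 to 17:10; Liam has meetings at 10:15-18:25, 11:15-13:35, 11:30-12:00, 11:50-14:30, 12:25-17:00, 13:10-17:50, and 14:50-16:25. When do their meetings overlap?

11:00–12:40, 13:05–15:30, 16:15–17:10

First set merges to 08:45–08:50, 11:00–12:40, 13:05–15:30, 16:15–17:10.
Second set merges to 10:15–18:25.
08:45–08:50 meets no B interval.
11:00–12:40 ∩ B → 11:00–12:40.
13:05–15:30 ∩ B → 13:05–15:30.
16:15–17:10 ∩ B → 16:15–17:10.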